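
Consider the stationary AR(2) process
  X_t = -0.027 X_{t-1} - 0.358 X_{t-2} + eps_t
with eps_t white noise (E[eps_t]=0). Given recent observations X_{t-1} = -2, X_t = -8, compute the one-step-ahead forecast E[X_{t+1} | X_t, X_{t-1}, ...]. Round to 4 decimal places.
E[X_{t+1} \mid \mathcal F_t] = 0.9320

For an AR(p) model X_t = c + sum_i phi_i X_{t-i} + eps_t, the
one-step-ahead conditional mean is
  E[X_{t+1} | X_t, ...] = c + sum_i phi_i X_{t+1-i}.
Substitute known values:
  E[X_{t+1} | ...] = (-0.027) * (-8) + (-0.358) * (-2)
                   = 0.9320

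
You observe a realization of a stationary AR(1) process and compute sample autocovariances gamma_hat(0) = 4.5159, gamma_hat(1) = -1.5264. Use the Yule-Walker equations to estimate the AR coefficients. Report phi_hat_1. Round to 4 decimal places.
\hat\phi_{1} = -0.3380

The Yule-Walker equations for an AR(p) process read, in matrix form,
  Gamma_p phi = r_p,   with   (Gamma_p)_{ij} = gamma(|i - j|),
                       (r_p)_i = gamma(i),   i,j = 1..p.
Substitute the sample gammas (Toeplitz matrix and right-hand side of size 1):
  Gamma_p = [[4.5159]]
  r_p     = [-1.5264]
With p = 1 this is the single equation gamma(0) phi_1 = gamma(1):
  phi_hat_1 = gamma(1) / gamma(0) = -1.5264 / 4.5159 = -0.3380.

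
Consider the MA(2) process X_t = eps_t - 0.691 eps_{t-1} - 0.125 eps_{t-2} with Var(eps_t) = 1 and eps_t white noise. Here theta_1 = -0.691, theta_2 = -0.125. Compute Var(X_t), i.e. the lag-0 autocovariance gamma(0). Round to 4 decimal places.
\gamma(0) = 1.4931

For an MA(q) process X_t = eps_t + sum_i theta_i eps_{t-i} with
Var(eps_t) = sigma^2, the variance is
  gamma(0) = sigma^2 * (1 + sum_i theta_i^2).
  sum_i theta_i^2 = (-0.691)^2 + (-0.125)^2 = 0.477481 + 0.015625 = 0.493106.
  gamma(0) = 1 * (1 + 0.493106) = 1 * 1.493106 = 1.493106, which rounds to 1.4931.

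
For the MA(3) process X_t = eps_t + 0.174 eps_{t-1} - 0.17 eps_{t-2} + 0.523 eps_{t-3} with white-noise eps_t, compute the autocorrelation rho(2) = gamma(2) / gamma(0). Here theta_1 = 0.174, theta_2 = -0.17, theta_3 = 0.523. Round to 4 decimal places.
\rho(2) = -0.0593

For an MA(q) process with theta_0 = 1, the autocovariance is
  gamma(k) = sigma^2 * sum_{i=0..q-k} theta_i * theta_{i+k},
and rho(k) = gamma(k) / gamma(0). Sigma^2 cancels.
  numerator   = (1)*(-0.17) + (0.174)*(0.523) = -0.078998.
  denominator = (1)^2 + (0.174)^2 + (-0.17)^2 + (0.523)^2 = 1.332705.
  rho(2) = -0.078998 / 1.332705 = -0.0593.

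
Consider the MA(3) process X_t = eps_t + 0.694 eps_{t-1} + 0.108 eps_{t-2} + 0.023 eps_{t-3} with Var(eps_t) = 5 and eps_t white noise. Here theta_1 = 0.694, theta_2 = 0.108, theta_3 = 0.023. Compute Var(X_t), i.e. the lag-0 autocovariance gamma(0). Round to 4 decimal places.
\gamma(0) = 7.4691

For an MA(q) process X_t = eps_t + sum_i theta_i eps_{t-i} with
Var(eps_t) = sigma^2, the variance is
  gamma(0) = sigma^2 * (1 + sum_i theta_i^2).
  sum_i theta_i^2 = (0.694)^2 + (0.108)^2 + (0.023)^2 = 0.481636 + 0.011664 + 0.000529 = 0.493829.
  gamma(0) = 5 * (1 + 0.493829) = 5 * 1.493829 = 7.469145, which rounds to 7.4691.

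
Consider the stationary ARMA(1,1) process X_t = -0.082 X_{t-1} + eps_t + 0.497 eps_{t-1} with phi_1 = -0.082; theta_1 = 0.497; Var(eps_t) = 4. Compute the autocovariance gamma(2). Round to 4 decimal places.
\gamma(2) = -0.1315

Multiply the model equation by X_{t-k} and take expectations. With theta_0 = psi_0 = 1 and psi_j the MA(infinity) weights, this gives
  gamma(k) - sum_i phi_i gamma(k-i) = c_k,
  c_k = sigma^2 * sum_{j=k..q} theta_j psi_{j-k}   (c_k = 0 for k > q),
using gamma(-m) = gamma(m).
psi-weights needed (psi_j = theta_j + sum_i phi_i psi_{j-i}):
  psi_1 = theta_1 + phi_1 = 0.497 + (-0.082) = 0.415
Right-hand sides:
  c_0 = sigma^2 (1 + theta_1 psi_1) = 4 * (1 + (0.497)(0.415)) = 4 * 1.206255 = 4.82502
  c_1 = sigma^2 theta_1 = 4 * (0.497) = 1.988
  c_2 = 0
Equations for k = 0 and k = 1 (AR order 1):
  gamma(0) = phi_1 gamma(1) + c_0
  gamma(1) = phi_1 gamma(0) + c_1
Substituting the second into the first: gamma(0) (1 - phi_1^2) = c_0 + phi_1 c_1, so
  gamma(0) = (c_0 + phi_1 c_1) / (1 - phi_1^2) = (4.82502 + (-0.082)(1.988)) / (1 - (-0.082)^2) = 4.662004 / 0.993276 = 4.693564.
  gamma(1) = phi_1 gamma(0) + c_1 = (-0.082)(4.693564) + (1.988) = 1.603128.
For k = 2 (> q): gamma(2) = phi_1 gamma(1) = (-0.082)(1.603128) = -0.131456.
Therefore gamma(2) = -0.1315 (to 4 decimal places).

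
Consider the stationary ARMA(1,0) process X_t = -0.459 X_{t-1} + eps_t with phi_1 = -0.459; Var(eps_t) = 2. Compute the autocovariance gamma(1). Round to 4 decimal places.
\gamma(1) = -1.1630

Multiply the model equation by X_{t-k} and take expectations. With theta_0 = psi_0 = 1 and psi_j the MA(infinity) weights, this gives
  gamma(k) - sum_i phi_i gamma(k-i) = c_k,
  c_k = sigma^2 * sum_{j=k..q} theta_j psi_{j-k}   (c_k = 0 for k > q),
using gamma(-m) = gamma(m).
Pure AR (q = 0): c_0 = sigma^2 = 2, c_k = 0 for k >= 1.
Equations for k = 0 and k = 1 (AR order 1):
  gamma(0) = phi_1 gamma(1) + c_0
  gamma(1) = phi_1 gamma(0) + c_1
Substituting the second into the first: gamma(0) (1 - phi_1^2) = c_0 + phi_1 c_1, so
  gamma(0) = c_0 / (1 - phi_1^2) = 2 / (1 - (-0.459)^2) = 2 / 0.789319 = 2.53383.
  gamma(1) = phi_1 gamma(0) = (-0.459)(2.53383) = -1.163028.
Therefore gamma(1) = -1.1630 (to 4 decimal places).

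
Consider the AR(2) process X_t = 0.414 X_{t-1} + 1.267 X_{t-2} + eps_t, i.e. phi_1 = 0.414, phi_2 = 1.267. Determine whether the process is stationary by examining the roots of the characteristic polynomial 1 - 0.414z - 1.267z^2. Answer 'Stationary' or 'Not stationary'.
\text{Not stationary}

The AR(p) characteristic polynomial is P(z) = 1 - 0.414z - 1.267z^2.
Stationarity requires all roots to lie outside the unit circle, i.e. |z| > 1 for every root.
Set 1 + (-0.414) z + (-1.267) z^2 = 0, i.e. a z^2 + b z + c = 0 with a = -1.267, b = -0.414, c = 1.
Discriminant D = b^2 - 4ac = (-0.414)^2 - 4*(-1.267)*1 = 0.171396 - (-5.068) = 5.239396.
D >= 0, so the roots are real: z = (-b +/- sqrt(D)) / (2a) = (0.414 +/- 2.288973) / (-2.534).
  z_1 = (0.414 + 2.288973) / (-2.534) = -1.0667,   |z_1| = 1.0667.
  z_2 = (0.414 - 2.288973) / (-2.534) = 0.7399,   |z_2| = 0.7399.
Moduli of all roots: 1.0667, 0.7399.
All moduli strictly greater than 1? No.
Verdict: Not stationary.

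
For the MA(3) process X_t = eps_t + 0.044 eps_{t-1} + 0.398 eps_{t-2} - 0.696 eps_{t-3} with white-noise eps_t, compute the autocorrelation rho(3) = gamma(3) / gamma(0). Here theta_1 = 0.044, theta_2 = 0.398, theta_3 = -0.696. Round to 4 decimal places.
\rho(3) = -0.4232

For an MA(q) process with theta_0 = 1, the autocovariance is
  gamma(k) = sigma^2 * sum_{i=0..q-k} theta_i * theta_{i+k},
and rho(k) = gamma(k) / gamma(0). Sigma^2 cancels.
  numerator   = (1)*(-0.696) = -0.696.
  denominator = (1)^2 + (0.044)^2 + (0.398)^2 + (-0.696)^2 = 1.644756.
  rho(3) = -0.696 / 1.644756 = -0.4232.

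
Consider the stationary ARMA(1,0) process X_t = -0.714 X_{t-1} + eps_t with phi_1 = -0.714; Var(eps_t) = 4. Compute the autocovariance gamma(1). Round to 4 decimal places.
\gamma(1) = -5.8261

Multiply the model equation by X_{t-k} and take expectations. With theta_0 = psi_0 = 1 and psi_j the MA(infinity) weights, this gives
  gamma(k) - sum_i phi_i gamma(k-i) = c_k,
  c_k = sigma^2 * sum_{j=k..q} theta_j psi_{j-k}   (c_k = 0 for k > q),
using gamma(-m) = gamma(m).
Pure AR (q = 0): c_0 = sigma^2 = 4, c_k = 0 for k >= 1.
Equations for k = 0 and k = 1 (AR order 1):
  gamma(0) = phi_1 gamma(1) + c_0
  gamma(1) = phi_1 gamma(0) + c_1
Substituting the second into the first: gamma(0) (1 - phi_1^2) = c_0 + phi_1 c_1, so
  gamma(0) = c_0 / (1 - phi_1^2) = 4 / (1 - (-0.714)^2) = 4 / 0.490204 = 8.159868.
  gamma(1) = phi_1 gamma(0) = (-0.714)(8.159868) = -5.826146.
Therefore gamma(1) = -5.8261 (to 4 decimal places).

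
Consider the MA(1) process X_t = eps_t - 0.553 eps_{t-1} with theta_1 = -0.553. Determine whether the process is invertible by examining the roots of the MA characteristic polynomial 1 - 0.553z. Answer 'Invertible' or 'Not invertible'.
\text{Invertible}

The MA(q) characteristic polynomial is P(z) = 1 - 0.553z.
Invertibility requires all roots to lie outside the unit circle, i.e. |z| > 1 for every root.
This is linear in z: 1 + (-0.553) z = 0  =>  z = -1/(-0.553) = 1.808318,  |z| = 1.808318.
Moduli of all roots: 1.8083.
All moduli strictly greater than 1? Yes.
Verdict: Invertible.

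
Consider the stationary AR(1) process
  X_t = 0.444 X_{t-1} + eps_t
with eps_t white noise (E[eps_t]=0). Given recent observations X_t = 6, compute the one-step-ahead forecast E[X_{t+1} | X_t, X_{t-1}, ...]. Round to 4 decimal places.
E[X_{t+1} \mid \mathcal F_t] = 2.6640

For an AR(p) model X_t = c + sum_i phi_i X_{t-i} + eps_t, the
one-step-ahead conditional mean is
  E[X_{t+1} | X_t, ...] = c + sum_i phi_i X_{t+1-i}.
Substitute known values:
  E[X_{t+1} | ...] = (0.444) * (6)
                   = 2.6640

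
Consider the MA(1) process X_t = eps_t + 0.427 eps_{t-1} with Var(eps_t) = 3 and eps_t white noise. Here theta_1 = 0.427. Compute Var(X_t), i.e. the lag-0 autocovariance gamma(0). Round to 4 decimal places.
\gamma(0) = 3.5470

For an MA(q) process X_t = eps_t + sum_i theta_i eps_{t-i} with
Var(eps_t) = sigma^2, the variance is
  gamma(0) = sigma^2 * (1 + sum_i theta_i^2).
  sum_i theta_i^2 = (0.427)^2 = 0.182329.
  gamma(0) = 3 * (1 + 0.182329) = 3 * 1.182329 = 3.546987, which rounds to 3.5470.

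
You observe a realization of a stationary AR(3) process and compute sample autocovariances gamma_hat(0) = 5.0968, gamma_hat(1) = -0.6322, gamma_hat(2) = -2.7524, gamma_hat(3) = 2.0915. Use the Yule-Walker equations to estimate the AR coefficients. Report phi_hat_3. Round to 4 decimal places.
\hat\phi_{3} = 0.3510

The Yule-Walker equations for an AR(p) process read, in matrix form,
  Gamma_p phi = r_p,   with   (Gamma_p)_{ij} = gamma(|i - j|),
                       (r_p)_i = gamma(i),   i,j = 1..p.
Substitute the sample gammas (Toeplitz matrix and right-hand side of size 3):
  Gamma_p = [[5.0968, -0.6322, -2.7524], [-0.6322, 5.0968, -0.6322], [-2.7524, -0.6322, 5.0968]]
  r_p     = [-0.6322, -2.7524, 2.0915]
Written out (R1..R3):
  (R1) 5.0968 phi_1 - 0.6322 phi_2 - 2.7524 phi_3 = -0.6322
  (R2) -0.6322 phi_1 + 5.0968 phi_2 - 0.6322 phi_3 = -2.7524
  (R3) -2.7524 phi_1 - 0.6322 phi_2 + 5.0968 phi_3 = 2.0915
Gaussian elimination:
  R2 <- R2 - (-0.6322/5.0968) R1 = R2 - (-0.124039) R1:  5.018383 phi_2 - 0.973604 phi_3 = -2.830817
  R3 <- R3 - (-2.7524/5.0968) R1 = R3 - (-0.540025) R1:  -0.973604 phi_2 + 3.610435 phi_3 = 1.750096
  R3 <- R3 - (-0.973604/5.018383) R2 = R3 - (-0.194007) R2:  3.421548 phi_3 = 1.200896
Back-substitution:
  phi_hat_3 = 1.200896 / 3.421548 = 0.35098
  phi_hat_2 = (-2.830817 - (-0.973604)(0.35098)) / 5.018383 = -0.495997
  phi_hat_1 = (-0.6322 - (-0.6322)(-0.495997) - (-2.7524)(0.35098)) / 5.0968 = 0.003977
So phi_hat = [0.0040, -0.4960, 0.3510].
Therefore phi_hat_3 = 0.3510.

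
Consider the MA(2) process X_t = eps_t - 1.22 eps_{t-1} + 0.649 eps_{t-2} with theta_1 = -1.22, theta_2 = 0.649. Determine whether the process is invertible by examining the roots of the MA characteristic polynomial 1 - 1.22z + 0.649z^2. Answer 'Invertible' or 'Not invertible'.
\text{Invertible}

The MA(q) characteristic polynomial is P(z) = 1 - 1.22z + 0.649z^2.
Invertibility requires all roots to lie outside the unit circle, i.e. |z| > 1 for every root.
Set 1 + (-1.22) z + (0.649) z^2 = 0, i.e. a z^2 + b z + c = 0 with a = 0.649, b = -1.22, c = 1.
Discriminant D = b^2 - 4ac = (-1.22)^2 - 4*(0.649)*1 = 1.4884 - (2.596) = -1.1076.
D < 0, so the roots are the complex-conjugate pair z = (-b +/- i sqrt(-D)) / (2a) = 0.9399 +/- 0.8108i.
For a conjugate pair |z|^2 = z * conj(z) = (product of roots) = c/a = 1/(0.649) = 1.540832, so |z| = sqrt(1.540832) = 1.2413 for both roots.
Moduli of all roots: 1.2413, 1.2413.
All moduli strictly greater than 1? Yes.
Verdict: Invertible.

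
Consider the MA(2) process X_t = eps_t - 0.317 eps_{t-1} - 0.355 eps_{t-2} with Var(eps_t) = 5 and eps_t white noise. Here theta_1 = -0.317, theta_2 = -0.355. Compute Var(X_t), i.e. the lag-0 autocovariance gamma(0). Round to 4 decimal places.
\gamma(0) = 6.1326

For an MA(q) process X_t = eps_t + sum_i theta_i eps_{t-i} with
Var(eps_t) = sigma^2, the variance is
  gamma(0) = sigma^2 * (1 + sum_i theta_i^2).
  sum_i theta_i^2 = (-0.317)^2 + (-0.355)^2 = 0.100489 + 0.126025 = 0.226514.
  gamma(0) = 5 * (1 + 0.226514) = 5 * 1.226514 = 6.13257, which rounds to 6.1326.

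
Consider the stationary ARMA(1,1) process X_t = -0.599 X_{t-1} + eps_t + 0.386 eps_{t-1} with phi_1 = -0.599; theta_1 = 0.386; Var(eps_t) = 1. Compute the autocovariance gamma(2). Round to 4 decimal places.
\gamma(2) = 0.1530

Multiply the model equation by X_{t-k} and take expectations. With theta_0 = psi_0 = 1 and psi_j the MA(infinity) weights, this gives
  gamma(k) - sum_i phi_i gamma(k-i) = c_k,
  c_k = sigma^2 * sum_{j=k..q} theta_j psi_{j-k}   (c_k = 0 for k > q),
using gamma(-m) = gamma(m).
psi-weights needed (psi_j = theta_j + sum_i phi_i psi_{j-i}):
  psi_1 = theta_1 + phi_1 = 0.386 + (-0.599) = -0.213
Right-hand sides:
  c_0 = sigma^2 (1 + theta_1 psi_1) = 1 * (1 + (0.386)(-0.213)) = 1 * 0.917782 = 0.917782
  c_1 = sigma^2 theta_1 = 1 * (0.386) = 0.386
  c_2 = 0
Equations for k = 0 and k = 1 (AR order 1):
  gamma(0) = phi_1 gamma(1) + c_0
  gamma(1) = phi_1 gamma(0) + c_1
Substituting the second into the first: gamma(0) (1 - phi_1^2) = c_0 + phi_1 c_1, so
  gamma(0) = (c_0 + phi_1 c_1) / (1 - phi_1^2) = (0.917782 + (-0.599)(0.386)) / (1 - (-0.599)^2) = 0.686568 / 0.641199 = 1.070757.
  gamma(1) = phi_1 gamma(0) + c_1 = (-0.599)(1.070757) + (0.386) = -0.255383.
For k = 2 (> q): gamma(2) = phi_1 gamma(1) = (-0.599)(-0.255383) = 0.152975.
Therefore gamma(2) = 0.1530 (to 4 decimal places).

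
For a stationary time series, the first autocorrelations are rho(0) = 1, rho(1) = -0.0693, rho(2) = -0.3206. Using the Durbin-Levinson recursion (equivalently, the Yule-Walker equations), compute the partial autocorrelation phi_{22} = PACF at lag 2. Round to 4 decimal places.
\phi_{22} = -0.3270

The PACF at lag k is phi_{kk}, the last component of the solution
to the Yule-Walker system G_k phi = r_k where
  (G_k)_{ij} = rho(|i - j|), (r_k)_i = rho(i), i,j = 1..k.
Equivalently, Durbin-Levinson gives phi_{kk} iteratively:
  phi_{11} = rho(1)
  phi_{kk} = [rho(k) - sum_{j=1..k-1} phi_{k-1,j} rho(k-j)]
            / [1 - sum_{j=1..k-1} phi_{k-1,j} rho(j)],
  phi_{k,j} = phi_{k-1,j} - phi_{kk} phi_{k-1,k-j},  j = 1..k-1.
Step k = 1:
  phi_11 = rho(1) = -0.0693.
Step k = 2:
  phi_22 = [rho(2) - phi_11 rho(1)] / [1 - phi_11 rho(1)] = [-0.3206 - (-0.0693)(-0.0693)] / [1 - (-0.0693)(-0.0693)]
         = -0.32540249 / 0.99519751 = -0.327.
Therefore phi_{22} = -0.3270.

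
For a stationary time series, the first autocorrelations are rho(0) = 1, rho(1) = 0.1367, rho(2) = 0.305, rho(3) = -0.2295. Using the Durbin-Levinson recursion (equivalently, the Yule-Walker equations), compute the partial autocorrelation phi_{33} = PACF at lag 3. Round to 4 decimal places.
\phi_{33} = -0.3329

The PACF at lag k is phi_{kk}, the last component of the solution
to the Yule-Walker system G_k phi = r_k where
  (G_k)_{ij} = rho(|i - j|), (r_k)_i = rho(i), i,j = 1..k.
Equivalently, Durbin-Levinson gives phi_{kk} iteratively:
  phi_{11} = rho(1)
  phi_{kk} = [rho(k) - sum_{j=1..k-1} phi_{k-1,j} rho(k-j)]
            / [1 - sum_{j=1..k-1} phi_{k-1,j} rho(j)],
  phi_{k,j} = phi_{k-1,j} - phi_{kk} phi_{k-1,k-j},  j = 1..k-1.
Step k = 1:
  phi_11 = rho(1) = 0.1367.
Step k = 2:
  phi_22 = [rho(2) - phi_11 rho(1)] / [1 - phi_11 rho(1)] = [0.305 - (0.1367)(0.1367)] / [1 - (0.1367)(0.1367)]
         = 0.28631311 / 0.98131311 = 0.291765.
  Update: phi_21 = phi_11 - phi_22 phi_11 = 0.1367 - (0.291765)(0.1367) = 0.096816.
Step k = 3:
  phi_33 = [rho(3) - phi_21 rho(2) - phi_22 rho(1)] / [1 - phi_21 rho(1) - phi_22 rho(2)]
    numerator   = -0.2295 - (0.096816)(0.305) - (0.291765)(0.1367) = -0.2989131
    denominator = 1 - (0.096816)(0.1367) - (0.291765)(0.305) = 0.89777688
  phi_33 = -0.2989131 / 0.89777688 = -0.3329.
Therefore phi_{33} = -0.3329.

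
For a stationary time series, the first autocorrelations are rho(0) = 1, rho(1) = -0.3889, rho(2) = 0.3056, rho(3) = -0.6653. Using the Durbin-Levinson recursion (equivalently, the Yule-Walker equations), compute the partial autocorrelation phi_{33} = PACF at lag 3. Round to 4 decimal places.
\phi_{33} = -0.6060

The PACF at lag k is phi_{kk}, the last component of the solution
to the Yule-Walker system G_k phi = r_k where
  (G_k)_{ij} = rho(|i - j|), (r_k)_i = rho(i), i,j = 1..k.
Equivalently, Durbin-Levinson gives phi_{kk} iteratively:
  phi_{11} = rho(1)
  phi_{kk} = [rho(k) - sum_{j=1..k-1} phi_{k-1,j} rho(k-j)]
            / [1 - sum_{j=1..k-1} phi_{k-1,j} rho(j)],
  phi_{k,j} = phi_{k-1,j} - phi_{kk} phi_{k-1,k-j},  j = 1..k-1.
Step k = 1:
  phi_11 = rho(1) = -0.3889.
Step k = 2:
  phi_22 = [rho(2) - phi_11 rho(1)] / [1 - phi_11 rho(1)] = [0.3056 - (-0.3889)(-0.3889)] / [1 - (-0.3889)(-0.3889)]
         = 0.15435679 / 0.84875679 = 0.181862.
  Update: phi_21 = phi_11 - phi_22 phi_11 = -0.3889 - (0.181862)(-0.3889) = -0.318174.
Step k = 3:
  phi_33 = [rho(3) - phi_21 rho(2) - phi_22 rho(1)] / [1 - phi_21 rho(1) - phi_22 rho(2)]
    numerator   = -0.6653 - (-0.318174)(0.3056) - (0.181862)(-0.3889) = -0.49733988
    denominator = 1 - (-0.318174)(-0.3889) - (0.181862)(0.3056) = 0.82068512
  phi_33 = -0.49733988 / 0.82068512 = -0.606.
Therefore phi_{33} = -0.6060.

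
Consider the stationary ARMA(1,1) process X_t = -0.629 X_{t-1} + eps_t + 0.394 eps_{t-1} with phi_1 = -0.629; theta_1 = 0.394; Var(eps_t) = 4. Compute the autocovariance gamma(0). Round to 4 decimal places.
\gamma(0) = 4.3655

Multiply the model equation by X_{t-k} and take expectations. With theta_0 = psi_0 = 1 and psi_j the MA(infinity) weights, this gives
  gamma(k) - sum_i phi_i gamma(k-i) = c_k,
  c_k = sigma^2 * sum_{j=k..q} theta_j psi_{j-k}   (c_k = 0 for k > q),
using gamma(-m) = gamma(m).
psi-weights needed (psi_j = theta_j + sum_i phi_i psi_{j-i}):
  psi_1 = theta_1 + phi_1 = 0.394 + (-0.629) = -0.235
Right-hand sides:
  c_0 = sigma^2 (1 + theta_1 psi_1) = 4 * (1 + (0.394)(-0.235)) = 4 * 0.90741 = 3.62964
  c_1 = sigma^2 theta_1 = 4 * (0.394) = 1.576
  c_2 = 0
Equations for k = 0 and k = 1 (AR order 1):
  gamma(0) = phi_1 gamma(1) + c_0
  gamma(1) = phi_1 gamma(0) + c_1
Substituting the second into the first: gamma(0) (1 - phi_1^2) = c_0 + phi_1 c_1, so
  gamma(0) = (c_0 + phi_1 c_1) / (1 - phi_1^2) = (3.62964 + (-0.629)(1.576)) / (1 - (-0.629)^2) = 2.638336 / 0.604359 = 4.365511.
Therefore gamma(0) = 4.3655 (to 4 decimal places).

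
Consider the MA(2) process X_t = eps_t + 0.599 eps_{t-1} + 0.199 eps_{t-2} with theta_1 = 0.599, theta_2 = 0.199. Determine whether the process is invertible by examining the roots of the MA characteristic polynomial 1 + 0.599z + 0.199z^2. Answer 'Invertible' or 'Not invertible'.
\text{Invertible}

The MA(q) characteristic polynomial is P(z) = 1 + 0.599z + 0.199z^2.
Invertibility requires all roots to lie outside the unit circle, i.e. |z| > 1 for every root.
Set 1 + (0.599) z + (0.199) z^2 = 0, i.e. a z^2 + b z + c = 0 with a = 0.199, b = 0.599, c = 1.
Discriminant D = b^2 - 4ac = (0.599)^2 - 4*(0.199)*1 = 0.358801 - (0.796) = -0.437199.
D < 0, so the roots are the complex-conjugate pair z = (-b +/- i sqrt(-D)) / (2a) = -1.505 +/- 1.6613i.
For a conjugate pair |z|^2 = z * conj(z) = (product of roots) = c/a = 1/(0.199) = 5.025126, so |z| = sqrt(5.025126) = 2.2417 for both roots.
Moduli of all roots: 2.2417, 2.2417.
All moduli strictly greater than 1? Yes.
Verdict: Invertible.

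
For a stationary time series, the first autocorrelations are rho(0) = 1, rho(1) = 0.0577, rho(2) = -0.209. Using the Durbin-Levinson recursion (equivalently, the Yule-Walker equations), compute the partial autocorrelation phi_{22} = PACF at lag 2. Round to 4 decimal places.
\phi_{22} = -0.2130

The PACF at lag k is phi_{kk}, the last component of the solution
to the Yule-Walker system G_k phi = r_k where
  (G_k)_{ij} = rho(|i - j|), (r_k)_i = rho(i), i,j = 1..k.
Equivalently, Durbin-Levinson gives phi_{kk} iteratively:
  phi_{11} = rho(1)
  phi_{kk} = [rho(k) - sum_{j=1..k-1} phi_{k-1,j} rho(k-j)]
            / [1 - sum_{j=1..k-1} phi_{k-1,j} rho(j)],
  phi_{k,j} = phi_{k-1,j} - phi_{kk} phi_{k-1,k-j},  j = 1..k-1.
Step k = 1:
  phi_11 = rho(1) = 0.0577.
Step k = 2:
  phi_22 = [rho(2) - phi_11 rho(1)] / [1 - phi_11 rho(1)] = [-0.209 - (0.0577)(0.0577)] / [1 - (0.0577)(0.0577)]
         = -0.21232929 / 0.99667071 = -0.213.
Therefore phi_{22} = -0.2130.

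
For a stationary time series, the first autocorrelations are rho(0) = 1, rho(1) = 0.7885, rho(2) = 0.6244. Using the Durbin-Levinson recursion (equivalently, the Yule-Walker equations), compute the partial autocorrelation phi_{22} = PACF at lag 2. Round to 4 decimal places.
\phi_{22} = 0.0071

The PACF at lag k is phi_{kk}, the last component of the solution
to the Yule-Walker system G_k phi = r_k where
  (G_k)_{ij} = rho(|i - j|), (r_k)_i = rho(i), i,j = 1..k.
Equivalently, Durbin-Levinson gives phi_{kk} iteratively:
  phi_{11} = rho(1)
  phi_{kk} = [rho(k) - sum_{j=1..k-1} phi_{k-1,j} rho(k-j)]
            / [1 - sum_{j=1..k-1} phi_{k-1,j} rho(j)],
  phi_{k,j} = phi_{k-1,j} - phi_{kk} phi_{k-1,k-j},  j = 1..k-1.
Step k = 1:
  phi_11 = rho(1) = 0.7885.
Step k = 2:
  phi_22 = [rho(2) - phi_11 rho(1)] / [1 - phi_11 rho(1)] = [0.6244 - (0.7885)(0.7885)] / [1 - (0.7885)(0.7885)]
         = 0.00266775 / 0.37826775 = 0.0071.
Therefore phi_{22} = 0.0071.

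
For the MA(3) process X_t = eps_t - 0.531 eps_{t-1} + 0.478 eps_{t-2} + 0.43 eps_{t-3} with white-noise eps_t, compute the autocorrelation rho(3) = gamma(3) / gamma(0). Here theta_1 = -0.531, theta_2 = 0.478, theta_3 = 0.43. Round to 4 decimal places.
\rho(3) = 0.2536

For an MA(q) process with theta_0 = 1, the autocovariance is
  gamma(k) = sigma^2 * sum_{i=0..q-k} theta_i * theta_{i+k},
and rho(k) = gamma(k) / gamma(0). Sigma^2 cancels.
  numerator   = (1)*(0.43) = 0.43.
  denominator = (1)^2 + (-0.531)^2 + (0.478)^2 + (0.43)^2 = 1.695345.
  rho(3) = 0.43 / 1.695345 = 0.2536.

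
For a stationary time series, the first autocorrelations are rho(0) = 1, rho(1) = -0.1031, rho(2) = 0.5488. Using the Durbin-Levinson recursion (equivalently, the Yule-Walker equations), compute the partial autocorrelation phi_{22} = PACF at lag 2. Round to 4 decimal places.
\phi_{22} = 0.5440

The PACF at lag k is phi_{kk}, the last component of the solution
to the Yule-Walker system G_k phi = r_k where
  (G_k)_{ij} = rho(|i - j|), (r_k)_i = rho(i), i,j = 1..k.
Equivalently, Durbin-Levinson gives phi_{kk} iteratively:
  phi_{11} = rho(1)
  phi_{kk} = [rho(k) - sum_{j=1..k-1} phi_{k-1,j} rho(k-j)]
            / [1 - sum_{j=1..k-1} phi_{k-1,j} rho(j)],
  phi_{k,j} = phi_{k-1,j} - phi_{kk} phi_{k-1,k-j},  j = 1..k-1.
Step k = 1:
  phi_11 = rho(1) = -0.1031.
Step k = 2:
  phi_22 = [rho(2) - phi_11 rho(1)] / [1 - phi_11 rho(1)] = [0.5488 - (-0.1031)(-0.1031)] / [1 - (-0.1031)(-0.1031)]
         = 0.53817039 / 0.98937039 = 0.544.
Therefore phi_{22} = 0.5440.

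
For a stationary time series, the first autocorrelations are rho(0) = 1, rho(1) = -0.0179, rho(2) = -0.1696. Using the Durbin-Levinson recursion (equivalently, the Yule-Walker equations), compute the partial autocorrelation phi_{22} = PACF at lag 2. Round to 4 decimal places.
\phi_{22} = -0.1700

The PACF at lag k is phi_{kk}, the last component of the solution
to the Yule-Walker system G_k phi = r_k where
  (G_k)_{ij} = rho(|i - j|), (r_k)_i = rho(i), i,j = 1..k.
Equivalently, Durbin-Levinson gives phi_{kk} iteratively:
  phi_{11} = rho(1)
  phi_{kk} = [rho(k) - sum_{j=1..k-1} phi_{k-1,j} rho(k-j)]
            / [1 - sum_{j=1..k-1} phi_{k-1,j} rho(j)],
  phi_{k,j} = phi_{k-1,j} - phi_{kk} phi_{k-1,k-j},  j = 1..k-1.
Step k = 1:
  phi_11 = rho(1) = -0.0179.
Step k = 2:
  phi_22 = [rho(2) - phi_11 rho(1)] / [1 - phi_11 rho(1)] = [-0.1696 - (-0.0179)(-0.0179)] / [1 - (-0.0179)(-0.0179)]
         = -0.16992041 / 0.99967959 = -0.17.
Therefore phi_{22} = -0.1700.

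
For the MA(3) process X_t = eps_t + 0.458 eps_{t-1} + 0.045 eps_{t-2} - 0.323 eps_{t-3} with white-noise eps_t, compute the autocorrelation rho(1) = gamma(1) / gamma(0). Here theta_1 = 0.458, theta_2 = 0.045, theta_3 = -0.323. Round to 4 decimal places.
\rho(1) = 0.3526

For an MA(q) process with theta_0 = 1, the autocovariance is
  gamma(k) = sigma^2 * sum_{i=0..q-k} theta_i * theta_{i+k},
and rho(k) = gamma(k) / gamma(0). Sigma^2 cancels.
  numerator   = (1)*(0.458) + (0.458)*(0.045) + (0.045)*(-0.323) = 0.464075.
  denominator = (1)^2 + (0.458)^2 + (0.045)^2 + (-0.323)^2 = 1.316118.
  rho(1) = 0.464075 / 1.316118 = 0.3526.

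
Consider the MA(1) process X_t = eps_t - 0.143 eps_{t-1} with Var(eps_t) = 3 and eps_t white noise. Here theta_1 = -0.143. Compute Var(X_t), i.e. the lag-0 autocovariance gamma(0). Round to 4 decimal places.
\gamma(0) = 3.0613

For an MA(q) process X_t = eps_t + sum_i theta_i eps_{t-i} with
Var(eps_t) = sigma^2, the variance is
  gamma(0) = sigma^2 * (1 + sum_i theta_i^2).
  sum_i theta_i^2 = (-0.143)^2 = 0.020449.
  gamma(0) = 3 * (1 + 0.020449) = 3 * 1.020449 = 3.061347, which rounds to 3.0613.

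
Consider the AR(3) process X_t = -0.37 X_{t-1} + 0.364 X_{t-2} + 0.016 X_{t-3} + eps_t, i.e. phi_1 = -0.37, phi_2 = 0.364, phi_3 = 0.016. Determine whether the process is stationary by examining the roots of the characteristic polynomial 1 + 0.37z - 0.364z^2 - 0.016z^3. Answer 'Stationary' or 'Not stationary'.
\text{Stationary}

The AR(p) characteristic polynomial is P(z) = 1 + 0.37z - 0.364z^2 - 0.016z^3.
Stationarity requires all roots to lie outside the unit circle, i.e. |z| > 1 for every root.
Degree 3: look for a simple real root z0 first, then factor out (1 - z/z0) and solve the remaining quadratic.
Testing z0 = -1.25: P(-1.25) = 1 + (0.37)(-1.25) + (-0.364)(-1.25)^2 + (-0.016)(-1.25)^3
  = 1 + (-0.4625) + (-0.56875) + (0.03125) = 0.  So z_0 = -1.25 is a root, |z_0| = 1.25.
Divide out the factor (1 + 0.8 z) = (1 - z/z0) (since 1/z0 = -0.8):
  P(z) = (1 + 0.8 z)(1 + (-0.43) z + (-0.02) z^2)
  [check: z-coef -0.43 - (-0.8) = 0.37; z^2-coef -0.02 - (-0.8)(-0.43) = -0.364; z^3-coef -(-0.8)(-0.02) = -0.016.]
Remaining roots from the quadratic factor 1 + (-0.43) z + (-0.02) z^2:
  Set 1 + (-0.43) z + (-0.02) z^2 = 0, i.e. a z^2 + b z + c = 0 with a = -0.02, b = -0.43, c = 1.
  Discriminant D = b^2 - 4ac = (-0.43)^2 - 4*(-0.02)*1 = 0.1849 - (-0.08) = 0.2649.
  D >= 0, so the roots are real: z = (-b +/- sqrt(D)) / (2a) = (0.43 +/- 0.514684) / (-0.04).
    z_1 = (0.43 + 0.514684) / (-0.04) = -23.6171,   |z_1| = 23.6171.
    z_2 = (0.43 - 0.514684) / (-0.04) = 2.1171,   |z_2| = 2.1171.
Moduli of all roots: 1.2500, 23.6171, 2.1171.
All moduli strictly greater than 1? Yes.
Verdict: Stationary.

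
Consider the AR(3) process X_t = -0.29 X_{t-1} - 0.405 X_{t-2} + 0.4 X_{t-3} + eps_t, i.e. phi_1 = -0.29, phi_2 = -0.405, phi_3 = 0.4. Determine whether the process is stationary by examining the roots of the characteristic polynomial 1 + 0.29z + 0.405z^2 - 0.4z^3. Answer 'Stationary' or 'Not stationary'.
\text{Stationary}

The AR(p) characteristic polynomial is P(z) = 1 + 0.29z + 0.405z^2 - 0.4z^3.
Stationarity requires all roots to lie outside the unit circle, i.e. |z| > 1 for every root.
Degree 3: look for a simple real root z0 first, then factor out (1 - z/z0) and solve the remaining quadratic.
Testing z0 = 2: P(2) = 1 + (0.29)(2) + (0.405)(2)^2 + (-0.4)(2)^3
  = 1 + (0.58) + (1.62) + (-3.2) = 0.  So z_0 = 2 is a root, |z_0| = 2.
Divide out the factor (1 - 0.5 z) = (1 - z/z0) (since 1/z0 = 0.5):
  P(z) = (1 - 0.5 z)(1 + (0.79) z + (0.8) z^2)
  [check: z-coef 0.79 - (0.5) = 0.29; z^2-coef 0.8 - (0.5)(0.79) = 0.405; z^3-coef -(0.5)(0.8) = -0.4.]
Remaining roots from the quadratic factor 1 + (0.79) z + (0.8) z^2:
  Set 1 + (0.79) z + (0.8) z^2 = 0, i.e. a z^2 + b z + c = 0 with a = 0.8, b = 0.79, c = 1.
  Discriminant D = b^2 - 4ac = (0.79)^2 - 4*(0.8)*1 = 0.6241 - (3.2) = -2.5759.
  D < 0, so the roots are the complex-conjugate pair z = (-b +/- i sqrt(-D)) / (2a) = -0.4938 +/- 1.0031i.
  For a conjugate pair |z|^2 = z * conj(z) = (product of roots) = c/a = 1/(0.8) = 1.25, so |z| = sqrt(1.25) = 1.118 for both roots.
Moduli of all roots: 2.0000, 1.1180, 1.1180.
All moduli strictly greater than 1? Yes.
Verdict: Stationary.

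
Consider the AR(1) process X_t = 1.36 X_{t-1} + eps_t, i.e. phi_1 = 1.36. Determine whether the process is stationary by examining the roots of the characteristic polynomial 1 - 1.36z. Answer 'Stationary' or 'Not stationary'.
\text{Not stationary}

The AR(p) characteristic polynomial is P(z) = 1 - 1.36z.
Stationarity requires all roots to lie outside the unit circle, i.e. |z| > 1 for every root.
This is linear in z: 1 + (-1.36) z = 0  =>  z = -1/(-1.36) = 0.735294,  |z| = 0.735294.
Moduli of all roots: 0.7353.
All moduli strictly greater than 1? No.
Verdict: Not stationary.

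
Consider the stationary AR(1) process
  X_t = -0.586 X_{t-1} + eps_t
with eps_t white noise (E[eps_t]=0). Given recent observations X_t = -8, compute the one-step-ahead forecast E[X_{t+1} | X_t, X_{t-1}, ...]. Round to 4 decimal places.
E[X_{t+1} \mid \mathcal F_t] = 4.6880

For an AR(p) model X_t = c + sum_i phi_i X_{t-i} + eps_t, the
one-step-ahead conditional mean is
  E[X_{t+1} | X_t, ...] = c + sum_i phi_i X_{t+1-i}.
Substitute known values:
  E[X_{t+1} | ...] = (-0.586) * (-8)
                   = 4.6880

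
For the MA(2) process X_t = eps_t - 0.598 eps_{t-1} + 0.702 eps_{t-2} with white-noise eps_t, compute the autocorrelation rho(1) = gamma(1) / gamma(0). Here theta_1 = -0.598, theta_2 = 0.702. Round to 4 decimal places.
\rho(1) = -0.5500

For an MA(q) process with theta_0 = 1, the autocovariance is
  gamma(k) = sigma^2 * sum_{i=0..q-k} theta_i * theta_{i+k},
and rho(k) = gamma(k) / gamma(0). Sigma^2 cancels.
  numerator   = (1)*(-0.598) + (-0.598)*(0.702) = -1.017796.
  denominator = (1)^2 + (-0.598)^2 + (0.702)^2 = 1.850408.
  rho(1) = -1.017796 / 1.850408 = -0.5500.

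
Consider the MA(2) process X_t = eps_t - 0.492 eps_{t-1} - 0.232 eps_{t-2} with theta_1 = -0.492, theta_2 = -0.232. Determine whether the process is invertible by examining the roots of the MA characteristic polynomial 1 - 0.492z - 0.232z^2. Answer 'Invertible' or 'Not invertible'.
\text{Invertible}

The MA(q) characteristic polynomial is P(z) = 1 - 0.492z - 0.232z^2.
Invertibility requires all roots to lie outside the unit circle, i.e. |z| > 1 for every root.
Set 1 + (-0.492) z + (-0.232) z^2 = 0, i.e. a z^2 + b z + c = 0 with a = -0.232, b = -0.492, c = 1.
Discriminant D = b^2 - 4ac = (-0.492)^2 - 4*(-0.232)*1 = 0.242064 - (-0.928) = 1.170064.
D >= 0, so the roots are real: z = (-b +/- sqrt(D)) / (2a) = (0.492 +/- 1.081695) / (-0.464).
  z_1 = (0.492 + 1.081695) / (-0.464) = -3.3916,   |z_1| = 3.3916.
  z_2 = (0.492 - 1.081695) / (-0.464) = 1.2709,   |z_2| = 1.2709.
Moduli of all roots: 3.3916, 1.2709.
All moduli strictly greater than 1? Yes.
Verdict: Invertible.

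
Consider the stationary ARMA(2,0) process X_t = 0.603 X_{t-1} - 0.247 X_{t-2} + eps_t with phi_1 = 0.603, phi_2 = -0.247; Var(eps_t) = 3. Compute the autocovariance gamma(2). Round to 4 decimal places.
\gamma(2) = 0.1859

Multiply the model equation by X_{t-k} and take expectations. With theta_0 = psi_0 = 1 and psi_j the MA(infinity) weights, this gives
  gamma(k) - sum_i phi_i gamma(k-i) = c_k,
  c_k = sigma^2 * sum_{j=k..q} theta_j psi_{j-k}   (c_k = 0 for k > q),
using gamma(-m) = gamma(m).
Pure AR (q = 0): c_0 = sigma^2 = 3, c_k = 0 for k >= 1.
Equations for k = 0, 1, 2 (AR order 2, c_2 = 0):
  (E0) gamma(0) = phi_1 gamma(1) + phi_2 gamma(2) + c_0
  (E1) gamma(1) = phi_1 gamma(0) + phi_2 gamma(1) + c_1
  (E2) gamma(2) = phi_1 gamma(1) + phi_2 gamma(0)
From (E1): gamma(1) = A gamma(0) + B with
  A = phi_1 / (1 - phi_2) = 0.603 / 1.247 = 0.483561,   B = c_1 / (1 - phi_2) = 0 / 1.247 = 0.
Insert (E2) into (E0): gamma(0) (1 - phi_2^2) = phi_1 (1 + phi_2) gamma(1) + c_0.
  phi_1 (1 + phi_2) = (0.603)(0.753) = 0.454059,   1 - phi_2^2 = 0.938991.
Replace gamma(1) by A gamma(0) + B and collect gamma(0):
  gamma(0) [0.938991 - (0.454059)(0.483561)] = c_0 = 3
  gamma(0) * 0.719426 = 3
  gamma(0) = 3 / 0.719426 = 4.169991.
  gamma(1) = A gamma(0) = (0.483561)(4.169991) = 2.016443.
  gamma(2) = phi_1 gamma(1) + phi_2 gamma(0) = (0.603)(2.016443) + (-0.247)(4.169991) = 0.185927.
Therefore gamma(2) = 0.1859 (to 4 decimal places).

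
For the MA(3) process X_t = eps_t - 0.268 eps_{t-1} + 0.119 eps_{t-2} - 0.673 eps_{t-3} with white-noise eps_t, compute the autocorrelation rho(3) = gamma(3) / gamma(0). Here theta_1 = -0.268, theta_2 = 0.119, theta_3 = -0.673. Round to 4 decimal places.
\rho(3) = -0.4373

For an MA(q) process with theta_0 = 1, the autocovariance is
  gamma(k) = sigma^2 * sum_{i=0..q-k} theta_i * theta_{i+k},
and rho(k) = gamma(k) / gamma(0). Sigma^2 cancels.
  numerator   = (1)*(-0.673) = -0.673.
  denominator = (1)^2 + (-0.268)^2 + (0.119)^2 + (-0.673)^2 = 1.538914.
  rho(3) = -0.673 / 1.538914 = -0.4373.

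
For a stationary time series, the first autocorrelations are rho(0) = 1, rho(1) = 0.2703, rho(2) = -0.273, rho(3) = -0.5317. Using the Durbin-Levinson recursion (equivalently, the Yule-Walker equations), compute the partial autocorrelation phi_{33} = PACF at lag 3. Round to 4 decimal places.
\phi_{33} = -0.4130

The PACF at lag k is phi_{kk}, the last component of the solution
to the Yule-Walker system G_k phi = r_k where
  (G_k)_{ij} = rho(|i - j|), (r_k)_i = rho(i), i,j = 1..k.
Equivalently, Durbin-Levinson gives phi_{kk} iteratively:
  phi_{11} = rho(1)
  phi_{kk} = [rho(k) - sum_{j=1..k-1} phi_{k-1,j} rho(k-j)]
            / [1 - sum_{j=1..k-1} phi_{k-1,j} rho(j)],
  phi_{k,j} = phi_{k-1,j} - phi_{kk} phi_{k-1,k-j},  j = 1..k-1.
Step k = 1:
  phi_11 = rho(1) = 0.2703.
Step k = 2:
  phi_22 = [rho(2) - phi_11 rho(1)] / [1 - phi_11 rho(1)] = [-0.273 - (0.2703)(0.2703)] / [1 - (0.2703)(0.2703)]
         = -0.34606209 / 0.92693791 = -0.373339.
  Update: phi_21 = phi_11 - phi_22 phi_11 = 0.2703 - (-0.373339)(0.2703) = 0.371214.
Step k = 3:
  phi_33 = [rho(3) - phi_21 rho(2) - phi_22 rho(1)] / [1 - phi_21 rho(1) - phi_22 rho(2)]
    numerator   = -0.5317 - (0.371214)(-0.273) - (-0.373339)(0.2703) = -0.32944517
    denominator = 1 - (0.371214)(0.2703) - (-0.373339)(-0.273) = 0.79773943
  phi_33 = -0.32944517 / 0.79773943 = -0.413.
Therefore phi_{33} = -0.4130.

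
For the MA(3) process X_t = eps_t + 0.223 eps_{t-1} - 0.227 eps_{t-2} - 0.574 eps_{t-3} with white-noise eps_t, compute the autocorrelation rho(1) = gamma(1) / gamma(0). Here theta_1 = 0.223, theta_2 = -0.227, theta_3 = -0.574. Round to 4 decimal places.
\rho(1) = 0.2116

For an MA(q) process with theta_0 = 1, the autocovariance is
  gamma(k) = sigma^2 * sum_{i=0..q-k} theta_i * theta_{i+k},
and rho(k) = gamma(k) / gamma(0). Sigma^2 cancels.
  numerator   = (1)*(0.223) + (0.223)*(-0.227) + (-0.227)*(-0.574) = 0.302677.
  denominator = (1)^2 + (0.223)^2 + (-0.227)^2 + (-0.574)^2 = 1.430734.
  rho(1) = 0.302677 / 1.430734 = 0.2116.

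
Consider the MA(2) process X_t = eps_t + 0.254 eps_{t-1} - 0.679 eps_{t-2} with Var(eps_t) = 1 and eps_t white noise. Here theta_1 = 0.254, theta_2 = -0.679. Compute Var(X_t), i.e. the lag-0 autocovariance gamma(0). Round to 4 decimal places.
\gamma(0) = 1.5256

For an MA(q) process X_t = eps_t + sum_i theta_i eps_{t-i} with
Var(eps_t) = sigma^2, the variance is
  gamma(0) = sigma^2 * (1 + sum_i theta_i^2).
  sum_i theta_i^2 = (0.254)^2 + (-0.679)^2 = 0.064516 + 0.461041 = 0.525557.
  gamma(0) = 1 * (1 + 0.525557) = 1 * 1.525557 = 1.525557, which rounds to 1.5256.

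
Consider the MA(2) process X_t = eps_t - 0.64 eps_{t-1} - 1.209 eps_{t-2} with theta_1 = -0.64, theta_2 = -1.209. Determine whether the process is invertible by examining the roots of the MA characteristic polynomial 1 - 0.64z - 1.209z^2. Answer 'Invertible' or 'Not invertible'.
\text{Not invertible}

The MA(q) characteristic polynomial is P(z) = 1 - 0.64z - 1.209z^2.
Invertibility requires all roots to lie outside the unit circle, i.e. |z| > 1 for every root.
Set 1 + (-0.64) z + (-1.209) z^2 = 0, i.e. a z^2 + b z + c = 0 with a = -1.209, b = -0.64, c = 1.
Discriminant D = b^2 - 4ac = (-0.64)^2 - 4*(-1.209)*1 = 0.4096 - (-4.836) = 5.2456.
D >= 0, so the roots are real: z = (-b +/- sqrt(D)) / (2a) = (0.64 +/- 2.290327) / (-2.418).
  z_1 = (0.64 + 2.290327) / (-2.418) = -1.2119,   |z_1| = 1.2119.
  z_2 = (0.64 - 2.290327) / (-2.418) = 0.6825,   |z_2| = 0.6825.
Moduli of all roots: 1.2119, 0.6825.
All moduli strictly greater than 1? No.
Verdict: Not invertible.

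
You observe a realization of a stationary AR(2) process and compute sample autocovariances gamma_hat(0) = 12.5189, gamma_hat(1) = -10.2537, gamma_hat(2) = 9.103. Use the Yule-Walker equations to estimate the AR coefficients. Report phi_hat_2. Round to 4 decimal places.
\hat\phi_{2} = 0.1710

The Yule-Walker equations for an AR(p) process read, in matrix form,
  Gamma_p phi = r_p,   with   (Gamma_p)_{ij} = gamma(|i - j|),
                       (r_p)_i = gamma(i),   i,j = 1..p.
Substitute the sample gammas (Toeplitz matrix and right-hand side of size 2):
  Gamma_p = [[12.5189, -10.2537], [-10.2537, 12.5189]]
  r_p     = [-10.2537, 9.103]
Written out:
  12.5189 phi_1 - 10.2537 phi_2 = -10.2537
  -10.2537 phi_1 + 12.5189 phi_2 = 9.103
Solve by Cramer's rule:
  det = gamma(0)^2 - gamma(1)^2 = (12.5189)^2 - (-10.2537)^2 = 156.72285721 - 105.13836369 = 51.58449352
  phi_hat_1 = [gamma(1) gamma(0) - gamma(1) gamma(2)] / det = [(-10.2537)(12.5189) - (-10.2537)(9.103)] / 51.58449352 = -35.02561383 / 51.58449352 = -0.679
  phi_hat_2 = [gamma(0) gamma(2) - gamma(1)^2] / det = [(12.5189)(9.103) - (-10.2537)^2] / 51.58449352 = 8.82118301 / 51.58449352 = 0.171
So phi_hat = [-0.6790, 0.1710].
Therefore phi_hat_2 = 0.1710.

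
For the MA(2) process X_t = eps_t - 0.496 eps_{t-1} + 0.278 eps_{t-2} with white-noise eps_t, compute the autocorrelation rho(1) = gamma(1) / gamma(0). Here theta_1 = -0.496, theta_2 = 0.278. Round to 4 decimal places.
\rho(1) = -0.4790

For an MA(q) process with theta_0 = 1, the autocovariance is
  gamma(k) = sigma^2 * sum_{i=0..q-k} theta_i * theta_{i+k},
and rho(k) = gamma(k) / gamma(0). Sigma^2 cancels.
  numerator   = (1)*(-0.496) + (-0.496)*(0.278) = -0.633888.
  denominator = (1)^2 + (-0.496)^2 + (0.278)^2 = 1.3233.
  rho(1) = -0.633888 / 1.3233 = -0.4790.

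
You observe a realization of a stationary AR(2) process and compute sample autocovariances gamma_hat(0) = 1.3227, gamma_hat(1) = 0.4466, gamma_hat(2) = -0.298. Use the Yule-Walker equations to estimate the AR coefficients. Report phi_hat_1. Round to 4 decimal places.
\hat\phi_{1} = 0.4669

The Yule-Walker equations for an AR(p) process read, in matrix form,
  Gamma_p phi = r_p,   with   (Gamma_p)_{ij} = gamma(|i - j|),
                       (r_p)_i = gamma(i),   i,j = 1..p.
Substitute the sample gammas (Toeplitz matrix and right-hand side of size 2):
  Gamma_p = [[1.3227, 0.4466], [0.4466, 1.3227]]
  r_p     = [0.4466, -0.298]
Written out:
  1.3227 phi_1 + 0.4466 phi_2 = 0.4466
  0.4466 phi_1 + 1.3227 phi_2 = -0.298
Solve by Cramer's rule:
  det = gamma(0)^2 - gamma(1)^2 = (1.3227)^2 - (0.4466)^2 = 1.74953529 - 0.19945156 = 1.55008373
  phi_hat_1 = [gamma(1) gamma(0) - gamma(1) gamma(2)] / det = [(0.4466)(1.3227) - (0.4466)(-0.298)] / 1.55008373 = 0.72380462 / 1.55008373 = 0.4669
  phi_hat_2 = [gamma(0) gamma(2) - gamma(1)^2] / det = [(1.3227)(-0.298) - (0.4466)^2] / 1.55008373 = -0.59361616 / 1.55008373 = -0.383
So phi_hat = [0.4669, -0.3830].
Therefore phi_hat_1 = 0.4669.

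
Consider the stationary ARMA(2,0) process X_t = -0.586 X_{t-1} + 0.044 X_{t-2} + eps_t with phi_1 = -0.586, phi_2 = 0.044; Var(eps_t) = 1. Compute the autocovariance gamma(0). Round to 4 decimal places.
\gamma(0) = 1.6050

Multiply the model equation by X_{t-k} and take expectations. With theta_0 = psi_0 = 1 and psi_j the MA(infinity) weights, this gives
  gamma(k) - sum_i phi_i gamma(k-i) = c_k,
  c_k = sigma^2 * sum_{j=k..q} theta_j psi_{j-k}   (c_k = 0 for k > q),
using gamma(-m) = gamma(m).
Pure AR (q = 0): c_0 = sigma^2 = 1, c_k = 0 for k >= 1.
Equations for k = 0, 1, 2 (AR order 2, c_2 = 0):
  (E0) gamma(0) = phi_1 gamma(1) + phi_2 gamma(2) + c_0
  (E1) gamma(1) = phi_1 gamma(0) + phi_2 gamma(1) + c_1
  (E2) gamma(2) = phi_1 gamma(1) + phi_2 gamma(0)
From (E1): gamma(1) = A gamma(0) + B with
  A = phi_1 / (1 - phi_2) = -0.586 / 0.956 = -0.612971,   B = c_1 / (1 - phi_2) = 0 / 0.956 = 0.
Insert (E2) into (E0): gamma(0) (1 - phi_2^2) = phi_1 (1 + phi_2) gamma(1) + c_0.
  phi_1 (1 + phi_2) = (-0.586)(1.044) = -0.611784,   1 - phi_2^2 = 0.998064.
Replace gamma(1) by A gamma(0) + B and collect gamma(0):
  gamma(0) [0.998064 - (-0.611784)(-0.612971)] = c_0 = 1
  gamma(0) * 0.623058 = 1
  gamma(0) = 1 / 0.623058 = 1.604986.
Therefore gamma(0) = 1.6050 (to 4 decimal places).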